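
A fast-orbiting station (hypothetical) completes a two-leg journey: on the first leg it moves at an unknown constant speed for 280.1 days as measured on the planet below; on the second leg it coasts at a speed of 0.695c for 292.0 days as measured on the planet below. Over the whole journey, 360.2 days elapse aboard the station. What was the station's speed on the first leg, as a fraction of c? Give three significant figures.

β = 0.844

Leg 1: speed unknown; τ_1 = 280.1/γ_1.
Leg 2: γ = 1/√(1 − 0.695²) = 1/√0.5170 = 1.391; τ_2 = 292.0/1.391 = 210.0 days.
Total proper time: τ_1 + 210.0 = 360.2, so τ_1 = 360.2 − 210.0 = 150.2 days.
γ_1 = 280.1/150.2 = 1.864; β = √(1 − 1/γ²) = √0.7123.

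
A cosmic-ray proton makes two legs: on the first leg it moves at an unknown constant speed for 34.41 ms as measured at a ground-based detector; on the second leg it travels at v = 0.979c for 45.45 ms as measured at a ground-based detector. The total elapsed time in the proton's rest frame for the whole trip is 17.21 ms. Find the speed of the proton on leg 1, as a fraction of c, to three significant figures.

β = 0.973

Leg 1: speed unknown; τ_1 = 34.41/γ_1.
Leg 2: γ = 1/√(1 − 0.979²) = 1/√0.04156 = 4.905; τ_2 = 45.45/4.905 = 9.265 ms.
Total proper time: τ_1 + 9.265 = 17.21, so τ_1 = 17.21 − 9.265 = 7.945 ms.
γ_1 = 34.41/7.945 = 4.331; β = √(1 − 1/γ²) = √0.9467.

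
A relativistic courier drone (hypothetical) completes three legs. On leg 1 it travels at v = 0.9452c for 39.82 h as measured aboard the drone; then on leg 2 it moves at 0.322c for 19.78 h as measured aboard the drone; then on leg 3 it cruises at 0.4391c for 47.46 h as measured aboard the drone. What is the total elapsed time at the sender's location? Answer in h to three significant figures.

Leg 1: γ = 1/√(1 − 0.9452²) = 1/√0.1066 = 3.063; Δt_1 = 3.063 × 39.82 = 122.0 h.
Leg 2: γ = 1/√(1 − 0.322²) = 1/√0.8963 = 1.056; Δt_2 = 1.056 × 19.78 = 20.89 h.
Leg 3: γ = 1/√(1 − 0.4391²) = 1/√0.8072 = 1.113; Δt_3 = 1.113 × 47.46 = 52.83 h.
Total: 122.0 + 20.89 + 52.83 h.

Δt = 196 h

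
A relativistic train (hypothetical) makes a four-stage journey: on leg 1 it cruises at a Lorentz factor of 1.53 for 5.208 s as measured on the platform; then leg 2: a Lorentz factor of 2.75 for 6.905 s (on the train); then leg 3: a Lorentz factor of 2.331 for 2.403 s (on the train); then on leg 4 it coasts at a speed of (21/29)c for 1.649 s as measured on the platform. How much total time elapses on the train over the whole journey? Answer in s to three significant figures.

Leg 1: γ = 1.53; τ_1 = 5.208/1.530 = 3.404 s.
Leg 2: 6.905 s is already measured on the train.
Leg 3: 2.403 s is already measured on the train.
Leg 4: γ = 1/√(1 − (21/29)²) = 29/20 = 1.450; τ_4 = 1.649/1.450 = 1.137 s.
Total: 3.404 + 6.905 + 2.403 + 1.137 s.

τ = 13.8 s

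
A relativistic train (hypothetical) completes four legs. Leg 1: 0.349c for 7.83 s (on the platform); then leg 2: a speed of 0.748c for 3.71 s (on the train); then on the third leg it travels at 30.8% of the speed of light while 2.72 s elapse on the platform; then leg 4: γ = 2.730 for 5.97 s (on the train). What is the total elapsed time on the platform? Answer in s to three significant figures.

Δt = 32.4 s

Leg 1: 7.83 s is already measured on the platform.
Leg 2: γ = 1/√(1 − 0.748²) = 1/√0.4405 = 1.507; Δt_2 = 1.507 × 3.71 = 5.590 s.
Leg 3: 2.72 s is already measured on the platform.
Leg 4: γ = 2.730; Δt_4 = 2.730 × 5.97 = 16.30 s.
Total: 7.830 + 5.590 + 2.720 + 16.30 s.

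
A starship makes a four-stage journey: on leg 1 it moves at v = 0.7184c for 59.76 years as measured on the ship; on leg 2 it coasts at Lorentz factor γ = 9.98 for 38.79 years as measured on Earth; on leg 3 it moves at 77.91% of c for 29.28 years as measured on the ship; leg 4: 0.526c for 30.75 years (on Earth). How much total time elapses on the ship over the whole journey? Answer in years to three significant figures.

Leg 1: 59.76 years is already measured on the ship.
Leg 2: γ = 9.98; τ_2 = 38.79/9.980 = 3.887 years.
Leg 3: 29.28 years is already measured on the ship.
Leg 4: γ = 1/√(1 − 0.526²) = 1/√0.7233 = 1.176; τ_4 = 30.75/1.176 = 26.15 years.
Total: 59.76 + 3.887 + 29.28 + 26.15 years.

τ = 119 years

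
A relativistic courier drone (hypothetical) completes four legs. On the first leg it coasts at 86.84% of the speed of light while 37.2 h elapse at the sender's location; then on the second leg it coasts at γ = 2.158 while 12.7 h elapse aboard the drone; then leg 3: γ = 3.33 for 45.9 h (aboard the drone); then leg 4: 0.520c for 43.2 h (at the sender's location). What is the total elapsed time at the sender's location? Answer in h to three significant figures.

Δt = 261 h

Leg 1: 37.2 h is already measured at the sender's location.
Leg 2: γ = 2.158; Δt_2 = 2.158 × 12.7 = 27.41 h.
Leg 3: γ = 3.33; Δt_3 = 3.330 × 45.9 = 152.8 h.
Leg 4: 43.2 h is already measured at the sender's location.
Total: 37.20 + 27.41 + 152.8 + 43.20 h.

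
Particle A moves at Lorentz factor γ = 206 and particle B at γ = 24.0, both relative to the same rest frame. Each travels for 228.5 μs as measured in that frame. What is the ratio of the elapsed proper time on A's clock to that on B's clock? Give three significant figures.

τ_A/τ_B = 0.117

A: γ = 206. B: γ = 24.0.
τ_A/τ_B = γ_B/γ_A = 24.00/206.0 = 0.1165, so τ_A/τ_B = 0.1165.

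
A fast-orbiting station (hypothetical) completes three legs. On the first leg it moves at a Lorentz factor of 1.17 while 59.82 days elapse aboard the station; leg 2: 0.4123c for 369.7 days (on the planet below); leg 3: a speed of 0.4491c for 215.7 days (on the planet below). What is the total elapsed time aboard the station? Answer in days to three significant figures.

Leg 1: 59.82 days is already measured aboard the station.
Leg 2: γ = 1/√(1 − 0.4123²) = 1/√0.8300 = 1.098; τ_2 = 369.7/1.098 = 336.8 days.
Leg 3: γ = 1/√(1 − 0.4491²) = 1/√0.7983 = 1.119; τ_3 = 215.7/1.119 = 192.7 days.
Total: 59.82 + 336.8 + 192.7 days.

τ = 589 days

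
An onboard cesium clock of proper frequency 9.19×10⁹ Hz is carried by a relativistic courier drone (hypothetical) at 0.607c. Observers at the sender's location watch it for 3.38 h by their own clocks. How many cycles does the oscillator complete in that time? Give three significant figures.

N = 8.89×10¹³

γ = 1/√(1 − 0.607²) = 1/√0.6316 = 1.258
During 3.38 h of lab time, the oscillator's proper time advances by τ = Δt/γ = 3.38/1.258 = 2.686 h = 9.670×10³ s.
N = f × τ = 9.19×10⁹ × 9.670×10³ = 8.887×10¹³.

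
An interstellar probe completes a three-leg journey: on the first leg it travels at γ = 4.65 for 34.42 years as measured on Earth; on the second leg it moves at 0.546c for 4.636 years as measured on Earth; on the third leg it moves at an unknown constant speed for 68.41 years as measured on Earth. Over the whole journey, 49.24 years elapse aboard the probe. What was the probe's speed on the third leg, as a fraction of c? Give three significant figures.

Leg 1: γ = 4.65; τ_1 = 34.42/4.650 = 7.402 years.
Leg 2: γ = 1/√(1 − 0.546²) = 1/√0.7019 = 1.194; τ_2 = 4.636/1.194 = 3.884 years.
Leg 3: speed unknown; τ_3 = 68.41/γ_3.
Total proper time: 7.402 + 3.884 + τ_3 = 49.24, so τ_3 = 49.24 − 11.29 = 37.95 years.
γ_3 = 68.41/37.95 = 1.802; β = √(1 − 1/γ²) = √0.6922.

β = 0.832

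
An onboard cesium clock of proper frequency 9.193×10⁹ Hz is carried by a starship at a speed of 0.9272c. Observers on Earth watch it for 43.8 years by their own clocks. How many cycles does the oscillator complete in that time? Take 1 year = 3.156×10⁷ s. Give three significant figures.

γ = 1/√(1 − 0.9272²) = 1/√0.1403 = 2.670
During 43.8 years of lab time, the oscillator's proper time advances by τ = Δt/γ = 43.8/2.670 = 16.41 years = 5.178×10⁸ s.
N = f × τ = 9.193×10⁹ × 5.178×10⁸ = 4.760×10¹⁸.

N = 4.76×10¹⁸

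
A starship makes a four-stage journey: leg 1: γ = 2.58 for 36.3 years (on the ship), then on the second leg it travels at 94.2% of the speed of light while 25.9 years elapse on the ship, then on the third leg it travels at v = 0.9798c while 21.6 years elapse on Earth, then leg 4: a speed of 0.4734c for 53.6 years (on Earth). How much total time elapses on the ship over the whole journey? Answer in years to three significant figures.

τ = 114 years

Leg 1: 36.3 years is already measured on the ship.
Leg 2: 25.9 years is already measured on the ship.
Leg 3: γ = 1/√(1 − 0.9798²) = 1/√0.03999 = 5.001; τ_3 = 21.6/5.001 = 4.320 years.
Leg 4: γ = 1/√(1 − 0.4734²) = 1/√0.7759 = 1.135; τ_4 = 53.6/1.135 = 47.21 years.
Total: 36.30 + 25.90 + 4.320 + 47.21 years.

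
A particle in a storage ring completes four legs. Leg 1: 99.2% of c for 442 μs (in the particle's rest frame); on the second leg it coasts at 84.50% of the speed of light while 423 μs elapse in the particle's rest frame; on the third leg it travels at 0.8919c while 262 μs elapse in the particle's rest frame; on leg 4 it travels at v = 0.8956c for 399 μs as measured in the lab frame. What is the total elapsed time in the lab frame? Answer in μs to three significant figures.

Δt = 5270 μs

Leg 1: β = 0.992; γ = 1/√(1 − 0.992²) = 1/√0.01594 = 7.922; Δt_1 = 7.922 × 442 = 3501 μs.
Leg 2: β = 0.8450; γ = 1/√(1 − 0.8450²) = 1/√0.2860 = 1.870; Δt_2 = 1.870 × 423 = 791.0 μs.
Leg 3: γ = 1/√(1 − 0.8919²) = 1/√0.2045 = 2.211; Δt_3 = 2.211 × 262 = 579.3 μs.
Leg 4: 399 μs is already measured in the lab frame.
Total: 3501 + 791.0 + 579.3 + 399.0 μs.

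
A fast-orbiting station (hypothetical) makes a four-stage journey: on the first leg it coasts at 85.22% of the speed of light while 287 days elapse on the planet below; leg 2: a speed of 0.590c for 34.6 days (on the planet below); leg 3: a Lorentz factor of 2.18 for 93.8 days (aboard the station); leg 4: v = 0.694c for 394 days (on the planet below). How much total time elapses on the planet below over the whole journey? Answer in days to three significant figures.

Leg 1: 287 days is already measured on the planet below.
Leg 2: 34.6 days is already measured on the planet below.
Leg 3: γ = 2.18; Δt_3 = 2.180 × 93.8 = 204.5 days.
Leg 4: 394 days is already measured on the planet below.
Total: 287.0 + 34.60 + 204.5 + 394.0 days.

Δt = 920 days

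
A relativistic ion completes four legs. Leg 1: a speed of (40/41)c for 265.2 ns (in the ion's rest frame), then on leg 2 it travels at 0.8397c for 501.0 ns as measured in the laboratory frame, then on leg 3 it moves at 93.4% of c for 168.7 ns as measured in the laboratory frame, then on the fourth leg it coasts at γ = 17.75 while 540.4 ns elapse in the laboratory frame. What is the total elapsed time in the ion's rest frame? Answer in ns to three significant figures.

Leg 1: 265.2 ns is already measured in the ion's rest frame.
Leg 2: γ = 1/√(1 − 0.8397²) = 1/√0.2949 = 1.841; τ_2 = 501.0/1.841 = 272.1 ns.
Leg 3: β = 0.934; γ = 1/√(1 − 0.934²) = 1/√0.1276 = 2.799; τ_3 = 168.7/2.799 = 60.27 ns.
Leg 4: γ = 17.75; τ_4 = 540.4/17.75 = 30.45 ns.
Total: 265.2 + 272.1 + 60.27 + 30.45 ns.

τ = 628 ns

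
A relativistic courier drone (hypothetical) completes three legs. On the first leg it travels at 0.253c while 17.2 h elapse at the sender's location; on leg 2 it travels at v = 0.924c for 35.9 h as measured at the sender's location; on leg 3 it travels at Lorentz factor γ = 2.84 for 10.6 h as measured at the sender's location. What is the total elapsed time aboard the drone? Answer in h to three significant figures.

τ = 34.1 h

Leg 1: γ = 1/√(1 − 0.253²) = 1/√0.9360 = 1.034; τ_1 = 17.2/1.034 = 16.64 h.
Leg 2: γ = 1/√(1 − 0.924²) = 1/√0.1462 = 2.615; τ_2 = 35.9/2.615 = 13.73 h.
Leg 3: γ = 2.84; τ_3 = 10.6/2.840 = 3.732 h.
Total: 16.64 + 13.73 + 3.732 h.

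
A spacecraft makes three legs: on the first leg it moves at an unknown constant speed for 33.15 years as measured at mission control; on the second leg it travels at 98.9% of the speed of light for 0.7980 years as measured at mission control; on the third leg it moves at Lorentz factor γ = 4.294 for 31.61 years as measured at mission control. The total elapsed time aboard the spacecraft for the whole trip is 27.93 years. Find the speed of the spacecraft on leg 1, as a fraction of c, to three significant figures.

β = 0.787

Leg 1: speed unknown; τ_1 = 33.15/γ_1.
Leg 2: β = 0.989; γ = 1/√(1 − 0.989²) = 1/√0.02188 = 6.761; τ_2 = 0.7980/6.761 = 0.1180 years.
Leg 3: γ = 4.294; τ_3 = 31.61/4.294 = 7.361 years.
Total proper time: τ_1 + 0.1180 + 7.361 = 27.93, so τ_1 = 27.93 − 7.479 = 20.45 years.
γ_1 = 33.15/20.45 = 1.621; β = √(1 − 1/γ²) = √0.6194.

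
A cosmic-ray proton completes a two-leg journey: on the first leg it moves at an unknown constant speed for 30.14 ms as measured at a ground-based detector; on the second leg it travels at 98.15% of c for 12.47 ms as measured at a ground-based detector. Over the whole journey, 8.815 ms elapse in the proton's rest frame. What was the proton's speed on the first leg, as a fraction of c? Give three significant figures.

Leg 1: speed unknown; τ_1 = 30.14/γ_1.
Leg 2: β = 0.9815; γ = 1/√(1 − 0.9815²) = 1/√0.03666 = 5.223; τ_2 = 12.47/5.223 = 2.388 ms.
Total proper time: τ_1 + 2.388 = 8.815, so τ_1 = 8.815 − 2.388 = 6.427 ms.
γ_1 = 30.14/6.427 = 4.689; β = √(1 − 1/γ²) = √0.9545.

β = 0.977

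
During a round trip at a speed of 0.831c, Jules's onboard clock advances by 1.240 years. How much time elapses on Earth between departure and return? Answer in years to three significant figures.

γ = 1/√(1 − 0.831²) = 1/√0.3094 = 1.798
Earth-frame duration is the dilated interval: Δt = γτ = 1.798 × 1.240 years.

Δt = 2.23 years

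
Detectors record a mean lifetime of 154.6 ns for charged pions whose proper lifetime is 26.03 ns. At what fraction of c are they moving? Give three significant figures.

γ = Δt/τ₀ = 154.6/26.03 = 5.939
β = √(1 − 1/γ²) = √(1 − 0.02835) = √0.9717

v = 0.986c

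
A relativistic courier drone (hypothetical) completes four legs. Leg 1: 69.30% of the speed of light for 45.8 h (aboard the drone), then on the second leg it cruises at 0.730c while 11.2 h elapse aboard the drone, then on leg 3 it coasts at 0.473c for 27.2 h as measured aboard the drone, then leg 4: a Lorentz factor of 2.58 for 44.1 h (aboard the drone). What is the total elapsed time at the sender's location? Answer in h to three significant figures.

Δt = 225 h

Leg 1: β = 0.6930; γ = 1/√(1 − 0.6930²) = 1/√0.5198 = 1.387; Δt_1 = 1.387 × 45.8 = 63.53 h.
Leg 2: γ = 1/√(1 − 0.730²) = 1/√0.4671 = 1.463; Δt_2 = 1.463 × 11.2 = 16.39 h.
Leg 3: γ = 1/√(1 − 0.473²) = 1/√0.7763 = 1.135; Δt_3 = 1.135 × 27.2 = 30.87 h.
Leg 4: γ = 2.58; Δt_4 = 2.580 × 44.1 = 113.8 h.
Total: 63.53 + 16.39 + 30.87 + 113.8 h.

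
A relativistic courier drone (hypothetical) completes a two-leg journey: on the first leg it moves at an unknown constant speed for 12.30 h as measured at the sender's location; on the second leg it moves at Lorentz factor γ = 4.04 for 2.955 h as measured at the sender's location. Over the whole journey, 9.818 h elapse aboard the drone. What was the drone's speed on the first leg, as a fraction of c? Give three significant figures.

Leg 1: speed unknown; τ_1 = 12.30/γ_1.
Leg 2: γ = 4.04; τ_2 = 2.955/4.040 = 0.7314 h.
Total proper time: τ_1 + 0.7314 = 9.818, so τ_1 = 9.818 − 0.7314 = 9.087 h.
γ_1 = 12.30/9.087 = 1.354; β = √(1 − 1/γ²) = √0.4543.

β = 0.674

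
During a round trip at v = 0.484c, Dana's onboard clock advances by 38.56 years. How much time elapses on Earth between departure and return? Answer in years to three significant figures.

Δt = 44.1 years

γ = 1/√(1 − 0.484²) = 1/√0.7657 = 1.143
Earth-frame duration is the dilated interval: Δt = γτ = 1.143 × 38.56 years.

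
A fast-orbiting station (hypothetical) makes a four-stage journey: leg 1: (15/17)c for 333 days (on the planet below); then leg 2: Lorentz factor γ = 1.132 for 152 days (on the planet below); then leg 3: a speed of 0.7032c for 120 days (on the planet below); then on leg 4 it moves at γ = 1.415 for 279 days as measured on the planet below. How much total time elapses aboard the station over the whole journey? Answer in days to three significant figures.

τ = 573 days

Leg 1: γ = 1/√(1 − (15/17)²) = 17/8 = 2.125; τ_1 = 333/2.125 = 156.7 days.
Leg 2: γ = 1.132; τ_2 = 152/1.132 = 134.3 days.
Leg 3: γ = 1/√(1 − 0.7032²) = 1/√0.5055 = 1.406; τ_3 = 120/1.406 = 85.32 days.
Leg 4: γ = 1.415; τ_4 = 279/1.415 = 197.2 days.
Total: 156.7 + 134.3 + 85.32 + 197.2 days.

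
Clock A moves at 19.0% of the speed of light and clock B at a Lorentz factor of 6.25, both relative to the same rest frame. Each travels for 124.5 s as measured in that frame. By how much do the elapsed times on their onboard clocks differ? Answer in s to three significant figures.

|τ_A − τ_B| = 102 s

A: β = 0.190; γ = 1/√(1 − 0.190²) = 1/√0.9639 = 1.019; τ_A = 124.5/1.019 = 122.2 s.
B: γ = 6.25; τ_B = 124.5/6.250 = 19.92 s.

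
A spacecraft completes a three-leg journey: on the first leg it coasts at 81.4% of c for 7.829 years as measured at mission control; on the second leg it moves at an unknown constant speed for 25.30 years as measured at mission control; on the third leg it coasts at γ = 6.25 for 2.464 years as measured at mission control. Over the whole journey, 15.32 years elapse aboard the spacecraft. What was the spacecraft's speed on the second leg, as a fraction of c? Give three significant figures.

β = 0.912

Leg 1: β = 0.814; γ = 1/√(1 − 0.814²) = 1/√0.3374 = 1.722; τ_1 = 7.829/1.722 = 4.548 years.
Leg 2: speed unknown; τ_2 = 25.30/γ_2.
Leg 3: γ = 6.25; τ_3 = 2.464/6.250 = 0.3942 years.
Total proper time: 4.548 + τ_2 + 0.3942 = 15.32, so τ_2 = 15.32 − 4.942 = 10.38 years.
γ_2 = 25.30/10.38 = 2.438; β = √(1 − 1/γ²) = √0.8317.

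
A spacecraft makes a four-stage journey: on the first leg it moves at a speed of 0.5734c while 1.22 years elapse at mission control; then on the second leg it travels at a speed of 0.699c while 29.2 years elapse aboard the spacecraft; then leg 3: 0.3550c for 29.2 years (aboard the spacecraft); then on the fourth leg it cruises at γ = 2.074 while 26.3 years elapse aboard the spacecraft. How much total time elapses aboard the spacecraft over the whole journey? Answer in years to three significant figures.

Leg 1: γ = 1/√(1 − 0.5734²) = 1/√0.6712 = 1.221; τ_1 = 1.22/1.221 = 0.9995 years.
Leg 2: 29.2 years is already measured aboard the spacecraft.
Leg 3: 29.2 years is already measured aboard the spacecraft.
Leg 4: 26.3 years is already measured aboard the spacecraft.
Total: 0.9995 + 29.20 + 29.20 + 26.30 years.

τ = 85.7 years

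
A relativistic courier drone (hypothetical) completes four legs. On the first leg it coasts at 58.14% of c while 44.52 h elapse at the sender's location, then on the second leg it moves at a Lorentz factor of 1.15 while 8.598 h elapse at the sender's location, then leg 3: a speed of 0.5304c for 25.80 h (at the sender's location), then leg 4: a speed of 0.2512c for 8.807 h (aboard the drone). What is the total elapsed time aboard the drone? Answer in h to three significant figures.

τ = 74.4 h

Leg 1: β = 0.5814; γ = 1/√(1 − 0.5814²) = 1/√0.6620 = 1.229; τ_1 = 44.52/1.229 = 36.22 h.
Leg 2: γ = 1.15; τ_2 = 8.598/1.150 = 7.477 h.
Leg 3: γ = 1/√(1 − 0.5304²) = 1/√0.7187 = 1.180; τ_3 = 25.80/1.180 = 21.87 h.
Leg 4: 8.807 h is already measured aboard the drone.
Total: 36.22 + 7.477 + 21.87 + 8.807 h.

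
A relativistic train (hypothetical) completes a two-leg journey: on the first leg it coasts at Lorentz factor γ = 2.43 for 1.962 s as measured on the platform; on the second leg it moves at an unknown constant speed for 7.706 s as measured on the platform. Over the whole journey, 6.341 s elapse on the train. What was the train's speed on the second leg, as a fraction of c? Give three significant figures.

Leg 1: γ = 2.43; τ_1 = 1.962/2.430 = 0.8074 s.
Leg 2: speed unknown; τ_2 = 7.706/γ_2.
Total proper time: 0.8074 + τ_2 = 6.341, so τ_2 = 6.341 − 0.8074 = 5.534 s.
γ_2 = 7.706/5.534 = 1.393; β = √(1 − 1/γ²) = √0.4843.

β = 0.696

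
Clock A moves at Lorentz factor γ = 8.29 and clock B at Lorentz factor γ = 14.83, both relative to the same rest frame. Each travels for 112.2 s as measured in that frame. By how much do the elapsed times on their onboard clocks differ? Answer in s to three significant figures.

|τ_A − τ_B| = 5.97 s

A: γ = 8.29; τ_A = 112.2/8.290 = 13.53 s.
B: γ = 14.83; τ_B = 112.2/14.83 = 7.566 s.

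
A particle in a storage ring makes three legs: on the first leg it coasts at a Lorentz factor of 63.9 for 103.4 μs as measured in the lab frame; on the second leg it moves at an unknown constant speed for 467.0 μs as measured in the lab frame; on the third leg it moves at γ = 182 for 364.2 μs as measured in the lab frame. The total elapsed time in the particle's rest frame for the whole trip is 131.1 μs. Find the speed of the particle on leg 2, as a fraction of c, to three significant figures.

Leg 1: γ = 63.9; τ_1 = 103.4/63.90 = 1.618 μs.
Leg 2: speed unknown; τ_2 = 467.0/γ_2.
Leg 3: γ = 182; τ_3 = 364.2/182.0 = 2.001 μs.
Total proper time: 1.618 + τ_2 + 2.001 = 131.1, so τ_2 = 131.1 − 3.619 = 127.5 μs.
γ_2 = 467.0/127.5 = 3.663; β = √(1 − 1/γ²) = √0.9255.

β = 0.962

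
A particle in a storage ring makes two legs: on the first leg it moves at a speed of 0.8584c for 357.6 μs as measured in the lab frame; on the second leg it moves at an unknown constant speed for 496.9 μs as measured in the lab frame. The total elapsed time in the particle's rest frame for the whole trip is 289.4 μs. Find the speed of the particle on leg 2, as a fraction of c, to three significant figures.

Leg 1: γ = 1/√(1 − 0.8584²) = 1/√0.2631 = 1.949; τ_1 = 357.6/1.949 = 183.4 μs.
Leg 2: speed unknown; τ_2 = 496.9/γ_2.
Total proper time: 183.4 + τ_2 = 289.4, so τ_2 = 289.4 − 183.4 = 106.0 μs.
γ_2 = 496.9/106.0 = 4.690; β = √(1 − 1/γ²) = √0.9545.

β = 0.977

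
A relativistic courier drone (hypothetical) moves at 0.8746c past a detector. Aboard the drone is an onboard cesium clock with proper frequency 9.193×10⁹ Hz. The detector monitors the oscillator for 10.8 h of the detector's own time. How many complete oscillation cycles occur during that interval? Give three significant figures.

γ = 1/√(1 − 0.8746²) = 1/√0.2351 = 2.063
During 10.8 h of lab time, the oscillator's proper time advances by τ = Δt/γ = 10.8/2.063 = 5.236 h = 1.885×10⁴ s.
N = f × τ = 9.193×10⁹ × 1.885×10⁴ = 1.733×10¹⁴.

N = 1.73×10¹⁴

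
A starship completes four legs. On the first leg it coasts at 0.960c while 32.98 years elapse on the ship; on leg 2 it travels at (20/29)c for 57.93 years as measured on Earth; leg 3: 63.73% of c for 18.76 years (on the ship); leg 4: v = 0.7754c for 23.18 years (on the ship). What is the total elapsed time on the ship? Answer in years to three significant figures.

τ = 117 years

Leg 1: 32.98 years is already measured on the ship.
Leg 2: γ = 1/√(1 − (20/29)²) = 29/21 ≈ 1.381; τ_2 = 57.93/1.381 = 41.95 years.
Leg 3: 18.76 years is already measured on the ship.
Leg 4: 23.18 years is already measured on the ship.
Total: 32.98 + 41.95 + 18.76 + 23.18 years.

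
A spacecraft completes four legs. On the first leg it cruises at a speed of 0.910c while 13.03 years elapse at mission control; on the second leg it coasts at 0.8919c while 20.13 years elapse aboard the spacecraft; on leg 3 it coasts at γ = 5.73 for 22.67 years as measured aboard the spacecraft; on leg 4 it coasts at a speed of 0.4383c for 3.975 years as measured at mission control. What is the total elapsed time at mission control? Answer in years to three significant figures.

Leg 1: 13.03 years is already measured at mission control.
Leg 2: γ = 1/√(1 − 0.8919²) = 1/√0.2045 = 2.211; Δt_2 = 2.211 × 20.13 = 44.51 years.
Leg 3: γ = 5.73; Δt_3 = 5.730 × 22.67 = 129.9 years.
Leg 4: 3.975 years is already measured at mission control.
Total: 13.03 + 44.51 + 129.9 + 3.975 years.

Δt = 191 years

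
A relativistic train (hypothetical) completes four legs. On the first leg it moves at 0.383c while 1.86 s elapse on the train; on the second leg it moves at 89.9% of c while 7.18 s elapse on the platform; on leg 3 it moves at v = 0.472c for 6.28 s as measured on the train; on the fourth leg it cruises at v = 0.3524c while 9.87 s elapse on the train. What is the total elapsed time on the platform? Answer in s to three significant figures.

Δt = 26.9 s

Leg 1: γ = 1/√(1 − 0.383²) = 1/√0.8533 = 1.083; Δt_1 = 1.083 × 1.86 = 2.014 s.
Leg 2: 7.18 s is already measured on the platform.
Leg 3: γ = 1/√(1 − 0.472²) = 1/√0.7772 = 1.134; Δt_3 = 1.134 × 6.28 = 7.123 s.
Leg 4: γ = 1/√(1 − 0.3524²) = 1/√0.8758 = 1.069; Δt_4 = 1.069 × 9.87 = 10.55 s.
Total: 2.014 + 7.180 + 7.123 + 10.55 s.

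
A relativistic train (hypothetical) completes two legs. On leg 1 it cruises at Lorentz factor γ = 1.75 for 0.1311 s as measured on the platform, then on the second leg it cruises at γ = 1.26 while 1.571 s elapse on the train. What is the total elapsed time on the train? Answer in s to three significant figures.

τ = 1.65 s

Leg 1: γ = 1.75; τ_1 = 0.1311/1.750 = 0.07491 s.
Leg 2: 1.571 s is already measured on the train.
Total: 0.07491 + 1.571 s.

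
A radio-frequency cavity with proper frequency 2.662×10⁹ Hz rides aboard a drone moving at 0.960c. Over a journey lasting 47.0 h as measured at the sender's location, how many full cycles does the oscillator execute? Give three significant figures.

γ = 1/√(1 − 0.960²) = 25/7 ≈ 3.571
The oscillator's own cycle count is N = f × τ where τ is the proper time aboard the drone. τ = Δt/γ = 47.0/3.571 = 13.16 h = 4.738×10⁴ s.
N = 2.662×10⁹ × 4.738×10⁴ = 1.261×10¹⁴.

N = 1.26×10¹⁴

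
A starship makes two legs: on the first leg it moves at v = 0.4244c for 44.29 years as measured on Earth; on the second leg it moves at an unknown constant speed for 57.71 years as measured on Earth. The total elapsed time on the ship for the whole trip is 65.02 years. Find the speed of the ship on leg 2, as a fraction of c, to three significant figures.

β = 0.902

Leg 1: γ = 1/√(1 − 0.4244²) = 1/√0.8199 = 1.104; τ_1 = 44.29/1.104 = 40.10 years.
Leg 2: speed unknown; τ_2 = 57.71/γ_2.
Total proper time: 40.10 + τ_2 = 65.02, so τ_2 = 65.02 − 40.10 = 24.92 years.
γ_2 = 57.71/24.92 = 2.316; β = √(1 − 1/γ²) = √0.8136.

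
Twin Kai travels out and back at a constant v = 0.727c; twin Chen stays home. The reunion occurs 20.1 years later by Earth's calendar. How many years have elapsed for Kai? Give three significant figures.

γ = 1/√(1 − 0.727²) = 1/√0.4715 = 1.456
Kai's clock measures proper time along the trip: τ = Δt/γ = 20.1/1.456 years.

τ = 13.8 years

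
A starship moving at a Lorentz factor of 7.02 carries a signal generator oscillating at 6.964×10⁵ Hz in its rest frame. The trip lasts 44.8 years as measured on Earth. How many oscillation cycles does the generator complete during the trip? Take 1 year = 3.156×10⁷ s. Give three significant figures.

N = 1.40×10¹⁴

γ = 7.02
The oscillator's own cycle count is N = f × τ where τ is the proper time on the ship. τ = Δt/γ = 44.8/7.020 = 6.382 years = 2.014×10⁸ s.
N = 6.964×10⁵ × 2.014×10⁸ = 1.403×10¹⁴.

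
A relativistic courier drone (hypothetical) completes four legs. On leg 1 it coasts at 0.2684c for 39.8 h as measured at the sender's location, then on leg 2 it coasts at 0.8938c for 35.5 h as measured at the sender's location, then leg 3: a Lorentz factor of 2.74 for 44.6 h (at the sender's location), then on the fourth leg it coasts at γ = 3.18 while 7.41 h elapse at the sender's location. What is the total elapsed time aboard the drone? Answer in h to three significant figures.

τ = 72.9 h

Leg 1: γ = 1/√(1 − 0.2684²) = 1/√0.9280 = 1.038; τ_1 = 39.8/1.038 = 38.34 h.
Leg 2: γ = 1/√(1 − 0.8938²) = 1/√0.2011 = 2.230; τ_2 = 35.5/2.230 = 15.92 h.
Leg 3: γ = 2.74; τ_3 = 44.6/2.740 = 16.28 h.
Leg 4: γ = 3.18; τ_4 = 7.41/3.180 = 2.330 h.
Total: 38.34 + 15.92 + 16.28 + 2.330 h.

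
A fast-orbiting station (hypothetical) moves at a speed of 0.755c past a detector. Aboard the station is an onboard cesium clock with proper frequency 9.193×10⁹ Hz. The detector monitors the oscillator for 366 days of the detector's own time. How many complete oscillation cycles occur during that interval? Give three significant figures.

N = 1.91×10¹⁷

γ = 1/√(1 − 0.755²) = 1/√0.4300 = 1.525
During 366 days of lab time, the oscillator's proper time advances by τ = Δt/γ = 366/1.525 = 240.0 days = 2.074×10⁷ s.
N = f × τ = 9.193×10⁹ × 2.074×10⁷ = 1.906×10¹⁷.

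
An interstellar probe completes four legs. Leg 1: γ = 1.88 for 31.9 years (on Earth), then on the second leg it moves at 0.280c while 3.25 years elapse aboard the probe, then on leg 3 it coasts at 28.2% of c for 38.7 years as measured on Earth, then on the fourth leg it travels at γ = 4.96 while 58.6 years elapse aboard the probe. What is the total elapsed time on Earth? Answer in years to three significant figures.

Δt = 365 years

Leg 1: 31.9 years is already measured on Earth.
Leg 2: γ = 1/√(1 − 0.280²) = 25/24 ≈ 1.042; Δt_2 = 1.042 × 3.25 = 3.385 years.
Leg 3: 38.7 years is already measured on Earth.
Leg 4: γ = 4.96; Δt_4 = 4.960 × 58.6 = 290.7 years.
Total: 31.90 + 3.385 + 38.70 + 290.7 years.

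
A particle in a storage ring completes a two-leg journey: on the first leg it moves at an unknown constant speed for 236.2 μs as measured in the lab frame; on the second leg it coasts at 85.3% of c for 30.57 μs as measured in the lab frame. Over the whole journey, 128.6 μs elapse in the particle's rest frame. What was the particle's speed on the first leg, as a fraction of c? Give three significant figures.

β = 0.879

Leg 1: speed unknown; τ_1 = 236.2/γ_1.
Leg 2: β = 0.853; γ = 1/√(1 − 0.853²) = 1/√0.2724 = 1.916; τ_2 = 30.57/1.916 = 15.95 μs.
Total proper time: τ_1 + 15.95 = 128.6, so τ_1 = 128.6 − 15.95 = 112.6 μs.
γ_1 = 236.2/112.6 = 2.097; β = √(1 − 1/γ²) = √0.7726.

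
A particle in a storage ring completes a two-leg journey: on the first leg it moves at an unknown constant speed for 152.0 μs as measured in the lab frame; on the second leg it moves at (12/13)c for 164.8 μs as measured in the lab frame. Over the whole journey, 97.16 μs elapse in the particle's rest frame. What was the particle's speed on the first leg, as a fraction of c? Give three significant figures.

Leg 1: speed unknown; τ_1 = 152.0/γ_1.
Leg 2: γ = 1/√(1 − (12/13)²) = 13/5 = 2.600; τ_2 = 164.8/2.600 = 63.38 μs.
Total proper time: τ_1 + 63.38 = 97.16, so τ_1 = 97.16 − 63.38 = 33.78 μs.
γ_1 = 152.0/33.78 = 4.500; β = √(1 − 1/γ²) = √0.9506.

β = 0.975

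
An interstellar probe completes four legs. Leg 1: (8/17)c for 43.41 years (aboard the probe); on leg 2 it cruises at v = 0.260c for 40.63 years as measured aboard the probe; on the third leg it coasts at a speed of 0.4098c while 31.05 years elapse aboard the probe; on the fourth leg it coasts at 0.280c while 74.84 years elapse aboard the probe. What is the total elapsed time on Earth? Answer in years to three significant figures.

Leg 1: γ = 1/√(1 − (8/17)²) = 17/15 ≈ 1.133; Δt_1 = 1.133 × 43.41 = 49.20 years.
Leg 2: γ = 1/√(1 − 0.260²) = 1/√0.9324 = 1.036; Δt_2 = 1.036 × 40.63 = 42.08 years.
Leg 3: γ = 1/√(1 − 0.4098²) = 1/√0.8321 = 1.096; Δt_3 = 1.096 × 31.05 = 34.04 years.
Leg 4: γ = 1/√(1 − 0.280²) = 25/24 ≈ 1.042; Δt_4 = 1.042 × 74.84 = 77.96 years.
Total: 49.20 + 42.08 + 34.04 + 77.96 years.

Δt = 203 years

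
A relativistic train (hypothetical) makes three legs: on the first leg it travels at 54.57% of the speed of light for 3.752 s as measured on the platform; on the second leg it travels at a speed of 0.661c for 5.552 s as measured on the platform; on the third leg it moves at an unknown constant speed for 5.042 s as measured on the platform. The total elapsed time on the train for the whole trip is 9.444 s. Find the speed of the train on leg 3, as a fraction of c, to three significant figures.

β = 0.906

Leg 1: β = 0.5457; γ = 1/√(1 − 0.5457²) = 1/√0.7022 = 1.193; τ_1 = 3.752/1.193 = 3.144 s.
Leg 2: γ = 1/√(1 − 0.661²) = 1/√0.5631 = 1.333; τ_2 = 5.552/1.333 = 4.166 s.
Leg 3: speed unknown; τ_3 = 5.042/γ_3.
Total proper time: 3.144 + 4.166 + τ_3 = 9.444, so τ_3 = 9.444 − 7.310 = 2.134 s.
γ_3 = 5.042/2.134 = 2.363; β = √(1 − 1/γ²) = √0.8209.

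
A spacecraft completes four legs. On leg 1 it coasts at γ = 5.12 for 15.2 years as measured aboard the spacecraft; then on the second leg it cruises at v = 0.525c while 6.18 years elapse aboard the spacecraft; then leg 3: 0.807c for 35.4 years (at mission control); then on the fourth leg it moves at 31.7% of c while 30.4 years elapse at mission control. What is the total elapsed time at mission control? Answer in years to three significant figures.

Δt = 151 years

Leg 1: γ = 5.12; Δt_1 = 5.120 × 15.2 = 77.82 years.
Leg 2: γ = 1/√(1 − 0.525²) = 1/√0.7244 = 1.175; Δt_2 = 1.175 × 6.18 = 7.261 years.
Leg 3: 35.4 years is already measured at mission control.
Leg 4: 30.4 years is already measured at mission control.
Total: 77.82 + 7.261 + 35.40 + 30.40 years.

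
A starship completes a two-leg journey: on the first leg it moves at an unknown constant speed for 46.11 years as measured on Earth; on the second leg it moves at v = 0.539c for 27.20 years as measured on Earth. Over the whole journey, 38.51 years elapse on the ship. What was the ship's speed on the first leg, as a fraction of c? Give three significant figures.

Leg 1: speed unknown; τ_1 = 46.11/γ_1.
Leg 2: γ = 1/√(1 − 0.539²) = 1/√0.7095 = 1.187; τ_2 = 27.20/1.187 = 22.91 years.
Total proper time: τ_1 + 22.91 = 38.51, so τ_1 = 38.51 − 22.91 = 15.60 years.
γ_1 = 46.11/15.60 = 2.956; β = √(1 − 1/γ²) = √0.8855.

β = 0.941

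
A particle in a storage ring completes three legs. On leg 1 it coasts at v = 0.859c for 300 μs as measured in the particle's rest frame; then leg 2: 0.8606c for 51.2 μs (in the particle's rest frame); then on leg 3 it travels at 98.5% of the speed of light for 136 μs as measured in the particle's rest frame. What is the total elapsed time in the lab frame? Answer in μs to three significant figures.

Leg 1: γ = 1/√(1 − 0.859²) = 1/√0.2621 = 1.953; Δt_1 = 1.953 × 300 = 586.0 μs.
Leg 2: γ = 1/√(1 − 0.8606²) = 1/√0.2594 = 1.964; Δt_2 = 1.964 × 51.2 = 100.5 μs.
Leg 3: β = 0.985; γ = 1/√(1 − 0.985²) = 1/√0.02977 = 5.795; Δt_3 = 5.795 × 136 = 788.2 μs.
Total: 586.0 + 100.5 + 788.2 μs.

Δt = 1470 μs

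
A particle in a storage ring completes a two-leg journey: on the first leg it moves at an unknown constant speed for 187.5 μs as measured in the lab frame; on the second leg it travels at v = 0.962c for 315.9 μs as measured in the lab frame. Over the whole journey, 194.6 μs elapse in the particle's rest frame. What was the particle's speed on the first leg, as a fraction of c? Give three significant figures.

β = 0.816

Leg 1: speed unknown; τ_1 = 187.5/γ_1.
Leg 2: γ = 1/√(1 − 0.962²) = 1/√0.07456 = 3.662; τ_2 = 315.9/3.662 = 86.26 μs.
Total proper time: τ_1 + 86.26 = 194.6, so τ_1 = 194.6 − 86.26 = 108.3 μs.
γ_1 = 187.5/108.3 = 1.731; β = √(1 − 1/γ²) = √0.6661.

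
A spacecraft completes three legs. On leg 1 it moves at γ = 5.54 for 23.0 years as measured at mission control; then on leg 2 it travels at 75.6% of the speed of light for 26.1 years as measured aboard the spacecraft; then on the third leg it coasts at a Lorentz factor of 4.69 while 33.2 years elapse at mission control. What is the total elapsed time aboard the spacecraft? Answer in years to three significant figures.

Leg 1: γ = 5.54; τ_1 = 23.0/5.540 = 4.152 years.
Leg 2: 26.1 years is already measured aboard the spacecraft.
Leg 3: γ = 4.69; τ_3 = 33.2/4.690 = 7.079 years.
Total: 4.152 + 26.10 + 7.079 years.

τ = 37.3 years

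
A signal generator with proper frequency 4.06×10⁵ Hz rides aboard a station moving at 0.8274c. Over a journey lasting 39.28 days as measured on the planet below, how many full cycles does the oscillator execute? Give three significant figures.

N = 7.74×10¹¹

γ = 1/√(1 − 0.8274²) = 1/√0.3154 = 1.781
The oscillator's own cycle count is N = f × τ where τ is the proper time aboard the station. τ = Δt/γ = 39.28/1.781 = 22.06 days = 1.906×10⁶ s.
N = 4.06×10⁵ × 1.906×10⁶ = 7.738×10¹¹.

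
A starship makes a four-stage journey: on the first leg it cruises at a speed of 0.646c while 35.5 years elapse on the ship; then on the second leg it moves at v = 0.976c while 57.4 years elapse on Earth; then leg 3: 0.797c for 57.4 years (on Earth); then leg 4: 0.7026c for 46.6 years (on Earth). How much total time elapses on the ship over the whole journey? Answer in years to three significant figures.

τ = 116 years

Leg 1: 35.5 years is already measured on the ship.
Leg 2: γ = 1/√(1 − 0.976²) = 1/√0.04742 = 4.592; τ_2 = 57.4/4.592 = 12.50 years.
Leg 3: γ = 1/√(1 − 0.797²) = 1/√0.3648 = 1.656; τ_3 = 57.4/1.656 = 34.67 years.
Leg 4: γ = 1/√(1 − 0.7026²) = 1/√0.5064 = 1.405; τ_4 = 46.6/1.405 = 33.16 years.
Total: 35.50 + 12.50 + 34.67 + 33.16 years.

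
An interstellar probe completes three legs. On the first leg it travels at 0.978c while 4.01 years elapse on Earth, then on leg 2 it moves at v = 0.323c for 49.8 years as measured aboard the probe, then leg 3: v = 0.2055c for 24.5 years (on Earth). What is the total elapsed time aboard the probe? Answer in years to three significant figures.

τ = 74.6 years

Leg 1: γ = 1/√(1 − 0.978²) = 1/√0.04352 = 4.794; τ_1 = 4.01/4.794 = 0.8365 years.
Leg 2: 49.8 years is already measured aboard the probe.
Leg 3: γ = 1/√(1 − 0.2055²) = 1/√0.9578 = 1.022; τ_3 = 24.5/1.022 = 23.98 years.
Total: 0.8365 + 49.80 + 23.98 years.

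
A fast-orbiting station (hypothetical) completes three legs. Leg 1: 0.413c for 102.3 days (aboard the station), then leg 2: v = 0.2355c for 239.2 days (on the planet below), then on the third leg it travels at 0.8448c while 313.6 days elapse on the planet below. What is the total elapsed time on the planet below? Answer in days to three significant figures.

Leg 1: γ = 1/√(1 − 0.413²) = 1/√0.8294 = 1.098; Δt_1 = 1.098 × 102.3 = 112.3 days.
Leg 2: 239.2 days is already measured on the planet below.
Leg 3: 313.6 days is already measured on the planet below.
Total: 112.3 + 239.2 + 313.6 days.

Δt = 665 days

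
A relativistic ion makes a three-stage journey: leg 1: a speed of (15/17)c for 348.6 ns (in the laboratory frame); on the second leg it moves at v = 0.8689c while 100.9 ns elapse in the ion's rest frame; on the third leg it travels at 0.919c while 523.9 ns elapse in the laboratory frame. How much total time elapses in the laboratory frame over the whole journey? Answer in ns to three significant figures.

Δt = 1080 ns

Leg 1: 348.6 ns is already measured in the laboratory frame.
Leg 2: γ = 1/√(1 − 0.8689²) = 1/√0.2450 = 2.020; Δt_2 = 2.020 × 100.9 = 203.8 ns.
Leg 3: 523.9 ns is already measured in the laboratory frame.
Total: 348.6 + 203.8 + 523.9 ns.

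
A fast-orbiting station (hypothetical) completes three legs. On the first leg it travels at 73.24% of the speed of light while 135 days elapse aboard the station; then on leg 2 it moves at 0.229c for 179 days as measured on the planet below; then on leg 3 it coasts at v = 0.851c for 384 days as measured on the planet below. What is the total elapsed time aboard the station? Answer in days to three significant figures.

τ = 511 days

Leg 1: 135 days is already measured aboard the station.
Leg 2: γ = 1/√(1 − 0.229²) = 1/√0.9476 = 1.027; τ_2 = 179/1.027 = 174.2 days.
Leg 3: γ = 1/√(1 − 0.851²) = 1/√0.2758 = 1.904; τ_3 = 384/1.904 = 201.7 days.
Total: 135.0 + 174.2 + 201.7 days.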